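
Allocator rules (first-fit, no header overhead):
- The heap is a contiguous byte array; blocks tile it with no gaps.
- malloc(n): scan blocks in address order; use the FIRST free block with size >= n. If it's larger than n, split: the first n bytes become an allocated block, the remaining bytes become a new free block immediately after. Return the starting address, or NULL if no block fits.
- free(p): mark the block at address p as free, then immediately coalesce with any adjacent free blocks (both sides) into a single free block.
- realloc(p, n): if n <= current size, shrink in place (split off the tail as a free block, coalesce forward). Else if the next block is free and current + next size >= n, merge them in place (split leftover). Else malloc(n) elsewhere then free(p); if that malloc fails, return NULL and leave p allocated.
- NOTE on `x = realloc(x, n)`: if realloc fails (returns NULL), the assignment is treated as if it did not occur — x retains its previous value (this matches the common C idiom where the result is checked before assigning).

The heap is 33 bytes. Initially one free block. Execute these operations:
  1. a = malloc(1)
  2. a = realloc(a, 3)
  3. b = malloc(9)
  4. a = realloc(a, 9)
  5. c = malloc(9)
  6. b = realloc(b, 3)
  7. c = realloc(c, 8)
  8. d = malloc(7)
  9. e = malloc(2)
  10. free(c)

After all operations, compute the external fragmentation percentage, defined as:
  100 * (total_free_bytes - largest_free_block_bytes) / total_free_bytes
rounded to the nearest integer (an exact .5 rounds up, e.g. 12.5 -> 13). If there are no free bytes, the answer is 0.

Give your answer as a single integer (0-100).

Op 1: a = malloc(1) -> a = 0; heap: [0-0 ALLOC][1-32 FREE]
Op 2: a = realloc(a, 3) -> a = 0; heap: [0-2 ALLOC][3-32 FREE]
Op 3: b = malloc(9) -> b = 3; heap: [0-2 ALLOC][3-11 ALLOC][12-32 FREE]
Op 4: a = realloc(a, 9) -> a = 12; heap: [0-2 FREE][3-11 ALLOC][12-20 ALLOC][21-32 FREE]
Op 5: c = malloc(9) -> c = 21; heap: [0-2 FREE][3-11 ALLOC][12-20 ALLOC][21-29 ALLOC][30-32 FREE]
Op 6: b = realloc(b, 3) -> b = 3; heap: [0-2 FREE][3-5 ALLOC][6-11 FREE][12-20 ALLOC][21-29 ALLOC][30-32 FREE]
Op 7: c = realloc(c, 8) -> c = 21; heap: [0-2 FREE][3-5 ALLOC][6-11 FREE][12-20 ALLOC][21-28 ALLOC][29-32 FREE]
Op 8: d = malloc(7) -> d = NULL; heap: [0-2 FREE][3-5 ALLOC][6-11 FREE][12-20 ALLOC][21-28 ALLOC][29-32 FREE]
Op 9: e = malloc(2) -> e = 0; heap: [0-1 ALLOC][2-2 FREE][3-5 ALLOC][6-11 FREE][12-20 ALLOC][21-28 ALLOC][29-32 FREE]
Op 10: free(c) -> (freed c); heap: [0-1 ALLOC][2-2 FREE][3-5 ALLOC][6-11 FREE][12-20 ALLOC][21-32 FREE]
Free blocks: [1 6 12] total_free=19 largest=12 -> 100*(19-12)/19 = 700/19 ≈ 36.842 -> rounds to 37

Answer: 37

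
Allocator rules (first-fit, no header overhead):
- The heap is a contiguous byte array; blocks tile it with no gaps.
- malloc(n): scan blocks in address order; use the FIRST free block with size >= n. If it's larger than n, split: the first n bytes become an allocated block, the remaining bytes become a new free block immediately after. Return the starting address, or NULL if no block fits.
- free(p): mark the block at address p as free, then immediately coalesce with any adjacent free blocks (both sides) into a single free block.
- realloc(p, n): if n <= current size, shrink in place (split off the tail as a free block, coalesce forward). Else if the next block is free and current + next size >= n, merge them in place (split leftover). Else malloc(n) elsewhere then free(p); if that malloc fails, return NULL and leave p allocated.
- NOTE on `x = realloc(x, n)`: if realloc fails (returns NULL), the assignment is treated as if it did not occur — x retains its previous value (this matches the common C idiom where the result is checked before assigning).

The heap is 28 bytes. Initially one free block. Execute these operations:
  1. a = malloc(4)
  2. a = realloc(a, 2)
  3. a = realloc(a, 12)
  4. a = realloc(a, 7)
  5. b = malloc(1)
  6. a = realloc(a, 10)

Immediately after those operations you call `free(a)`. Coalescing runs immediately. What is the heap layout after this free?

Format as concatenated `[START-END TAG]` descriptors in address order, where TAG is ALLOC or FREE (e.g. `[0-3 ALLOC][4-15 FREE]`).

Answer: [0-6 FREE][7-7 ALLOC][8-27 FREE]

Derivation:
Op 1: a = malloc(4) -> a = 0; heap: [0-3 ALLOC][4-27 FREE]
Op 2: a = realloc(a, 2) -> a = 0; heap: [0-1 ALLOC][2-27 FREE]
Op 3: a = realloc(a, 12) -> a = 0; heap: [0-11 ALLOC][12-27 FREE]
Op 4: a = realloc(a, 7) -> a = 0; heap: [0-6 ALLOC][7-27 FREE]
Op 5: b = malloc(1) -> b = 7; heap: [0-6 ALLOC][7-7 ALLOC][8-27 FREE]
Op 6: a = realloc(a, 10) -> a = 8; heap: [0-6 FREE][7-7 ALLOC][8-17 ALLOC][18-27 FREE]
free(a): a = 8 -> block [8-17 ALLOC]; mark free, coalesce with adjacent free neighbors -> [0-6 FREE][7-7 ALLOC][8-27 FREE]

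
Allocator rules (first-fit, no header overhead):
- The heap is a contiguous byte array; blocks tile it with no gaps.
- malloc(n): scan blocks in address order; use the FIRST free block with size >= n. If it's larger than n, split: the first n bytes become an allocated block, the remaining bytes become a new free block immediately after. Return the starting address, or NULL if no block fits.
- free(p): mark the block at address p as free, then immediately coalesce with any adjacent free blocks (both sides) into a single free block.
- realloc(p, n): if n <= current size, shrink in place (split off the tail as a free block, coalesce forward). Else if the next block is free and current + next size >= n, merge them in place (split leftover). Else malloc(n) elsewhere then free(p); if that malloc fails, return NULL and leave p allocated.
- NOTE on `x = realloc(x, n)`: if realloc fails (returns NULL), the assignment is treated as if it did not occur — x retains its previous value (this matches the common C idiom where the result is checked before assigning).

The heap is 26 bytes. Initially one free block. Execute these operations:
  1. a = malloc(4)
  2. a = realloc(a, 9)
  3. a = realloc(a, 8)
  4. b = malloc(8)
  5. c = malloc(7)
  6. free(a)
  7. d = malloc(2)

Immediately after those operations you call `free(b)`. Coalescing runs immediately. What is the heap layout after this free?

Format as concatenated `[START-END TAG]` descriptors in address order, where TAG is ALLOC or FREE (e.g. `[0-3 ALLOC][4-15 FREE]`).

Op 1: a = malloc(4) -> a = 0; heap: [0-3 ALLOC][4-25 FREE]
Op 2: a = realloc(a, 9) -> a = 0; heap: [0-8 ALLOC][9-25 FREE]
Op 3: a = realloc(a, 8) -> a = 0; heap: [0-7 ALLOC][8-25 FREE]
Op 4: b = malloc(8) -> b = 8; heap: [0-7 ALLOC][8-15 ALLOC][16-25 FREE]
Op 5: c = malloc(7) -> c = 16; heap: [0-7 ALLOC][8-15 ALLOC][16-22 ALLOC][23-25 FREE]
Op 6: free(a) -> (freed a); heap: [0-7 FREE][8-15 ALLOC][16-22 ALLOC][23-25 FREE]
Op 7: d = malloc(2) -> d = 0; heap: [0-1 ALLOC][2-7 FREE][8-15 ALLOC][16-22 ALLOC][23-25 FREE]
free(b): b = 8 -> block [8-15 ALLOC]; mark free, coalesce with adjacent free neighbors -> [0-1 ALLOC][2-15 FREE][16-22 ALLOC][23-25 FREE]

Answer: [0-1 ALLOC][2-15 FREE][16-22 ALLOC][23-25 FREE]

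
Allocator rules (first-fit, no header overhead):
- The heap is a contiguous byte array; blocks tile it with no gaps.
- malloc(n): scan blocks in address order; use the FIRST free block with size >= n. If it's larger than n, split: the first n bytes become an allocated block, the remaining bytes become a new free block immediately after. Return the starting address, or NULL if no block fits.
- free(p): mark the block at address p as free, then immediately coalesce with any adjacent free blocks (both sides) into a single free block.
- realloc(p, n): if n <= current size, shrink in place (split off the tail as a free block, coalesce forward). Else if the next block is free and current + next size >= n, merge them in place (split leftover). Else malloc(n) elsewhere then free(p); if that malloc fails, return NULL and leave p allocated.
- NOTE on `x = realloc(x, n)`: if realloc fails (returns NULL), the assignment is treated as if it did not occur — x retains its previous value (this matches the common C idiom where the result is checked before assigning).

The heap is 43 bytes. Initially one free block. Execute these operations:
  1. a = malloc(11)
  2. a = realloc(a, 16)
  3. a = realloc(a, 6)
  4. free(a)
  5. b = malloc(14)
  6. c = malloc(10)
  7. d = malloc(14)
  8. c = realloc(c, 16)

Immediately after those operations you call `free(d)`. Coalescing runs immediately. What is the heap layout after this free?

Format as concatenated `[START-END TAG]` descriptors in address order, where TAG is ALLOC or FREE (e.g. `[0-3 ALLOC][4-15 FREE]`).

Op 1: a = malloc(11) -> a = 0; heap: [0-10 ALLOC][11-42 FREE]
Op 2: a = realloc(a, 16) -> a = 0; heap: [0-15 ALLOC][16-42 FREE]
Op 3: a = realloc(a, 6) -> a = 0; heap: [0-5 ALLOC][6-42 FREE]
Op 4: free(a) -> (freed a); heap: [0-42 FREE]
Op 5: b = malloc(14) -> b = 0; heap: [0-13 ALLOC][14-42 FREE]
Op 6: c = malloc(10) -> c = 14; heap: [0-13 ALLOC][14-23 ALLOC][24-42 FREE]
Op 7: d = malloc(14) -> d = 24; heap: [0-13 ALLOC][14-23 ALLOC][24-37 ALLOC][38-42 FREE]
Op 8: c = realloc(c, 16) -> NULL (c unchanged); heap: [0-13 ALLOC][14-23 ALLOC][24-37 ALLOC][38-42 FREE]
free(d): d = 24 -> block [24-37 ALLOC]; mark free, coalesce with adjacent free neighbors -> [0-13 ALLOC][14-23 ALLOC][24-42 FREE]

Answer: [0-13 ALLOC][14-23 ALLOC][24-42 FREE]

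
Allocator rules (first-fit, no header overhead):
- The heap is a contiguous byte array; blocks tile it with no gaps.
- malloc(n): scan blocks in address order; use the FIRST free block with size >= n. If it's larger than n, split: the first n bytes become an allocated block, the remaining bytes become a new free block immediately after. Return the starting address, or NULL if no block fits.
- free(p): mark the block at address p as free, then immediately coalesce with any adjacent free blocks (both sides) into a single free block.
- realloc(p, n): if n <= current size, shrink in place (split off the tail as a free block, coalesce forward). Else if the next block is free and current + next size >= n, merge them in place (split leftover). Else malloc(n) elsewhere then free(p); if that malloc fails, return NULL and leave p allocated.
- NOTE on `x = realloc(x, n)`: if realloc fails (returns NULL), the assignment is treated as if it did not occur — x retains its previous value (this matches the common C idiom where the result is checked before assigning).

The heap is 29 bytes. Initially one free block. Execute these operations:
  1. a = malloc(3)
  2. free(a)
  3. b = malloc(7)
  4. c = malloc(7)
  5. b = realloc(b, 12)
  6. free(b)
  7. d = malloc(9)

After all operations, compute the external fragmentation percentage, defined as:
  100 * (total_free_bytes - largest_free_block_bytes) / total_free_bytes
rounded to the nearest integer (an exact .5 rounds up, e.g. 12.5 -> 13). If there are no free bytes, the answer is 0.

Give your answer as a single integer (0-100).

Answer: 46

Derivation:
Op 1: a = malloc(3) -> a = 0; heap: [0-2 ALLOC][3-28 FREE]
Op 2: free(a) -> (freed a); heap: [0-28 FREE]
Op 3: b = malloc(7) -> b = 0; heap: [0-6 ALLOC][7-28 FREE]
Op 4: c = malloc(7) -> c = 7; heap: [0-6 ALLOC][7-13 ALLOC][14-28 FREE]
Op 5: b = realloc(b, 12) -> b = 14; heap: [0-6 FREE][7-13 ALLOC][14-25 ALLOC][26-28 FREE]
Op 6: free(b) -> (freed b); heap: [0-6 FREE][7-13 ALLOC][14-28 FREE]
Op 7: d = malloc(9) -> d = 14; heap: [0-6 FREE][7-13 ALLOC][14-22 ALLOC][23-28 FREE]
Free blocks: [7 6] total_free=13 largest=7 -> 100*(13-7)/13 = 600/13 ≈ 46.154 -> rounds to 46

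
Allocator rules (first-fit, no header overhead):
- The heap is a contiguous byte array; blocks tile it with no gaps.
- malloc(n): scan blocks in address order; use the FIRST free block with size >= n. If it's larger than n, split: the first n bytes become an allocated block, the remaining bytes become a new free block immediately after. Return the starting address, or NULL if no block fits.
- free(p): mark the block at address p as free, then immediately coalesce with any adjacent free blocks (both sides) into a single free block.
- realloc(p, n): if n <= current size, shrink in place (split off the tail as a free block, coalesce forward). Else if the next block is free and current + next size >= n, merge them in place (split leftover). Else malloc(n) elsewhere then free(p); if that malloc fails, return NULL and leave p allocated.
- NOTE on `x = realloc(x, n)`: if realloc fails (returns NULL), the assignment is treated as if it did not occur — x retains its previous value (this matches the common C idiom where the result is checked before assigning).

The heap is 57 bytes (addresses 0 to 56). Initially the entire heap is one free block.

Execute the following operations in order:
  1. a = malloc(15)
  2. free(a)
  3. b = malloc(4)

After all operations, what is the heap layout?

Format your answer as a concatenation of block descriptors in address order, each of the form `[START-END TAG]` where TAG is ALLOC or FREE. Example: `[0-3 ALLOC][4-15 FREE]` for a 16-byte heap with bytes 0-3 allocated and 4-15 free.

Op 1: a = malloc(15) -> a = 0; heap: [0-14 ALLOC][15-56 FREE]
Op 2: free(a) -> (freed a); heap: [0-56 FREE]
Op 3: b = malloc(4) -> b = 0; heap: [0-3 ALLOC][4-56 FREE]

Answer: [0-3 ALLOC][4-56 FREE]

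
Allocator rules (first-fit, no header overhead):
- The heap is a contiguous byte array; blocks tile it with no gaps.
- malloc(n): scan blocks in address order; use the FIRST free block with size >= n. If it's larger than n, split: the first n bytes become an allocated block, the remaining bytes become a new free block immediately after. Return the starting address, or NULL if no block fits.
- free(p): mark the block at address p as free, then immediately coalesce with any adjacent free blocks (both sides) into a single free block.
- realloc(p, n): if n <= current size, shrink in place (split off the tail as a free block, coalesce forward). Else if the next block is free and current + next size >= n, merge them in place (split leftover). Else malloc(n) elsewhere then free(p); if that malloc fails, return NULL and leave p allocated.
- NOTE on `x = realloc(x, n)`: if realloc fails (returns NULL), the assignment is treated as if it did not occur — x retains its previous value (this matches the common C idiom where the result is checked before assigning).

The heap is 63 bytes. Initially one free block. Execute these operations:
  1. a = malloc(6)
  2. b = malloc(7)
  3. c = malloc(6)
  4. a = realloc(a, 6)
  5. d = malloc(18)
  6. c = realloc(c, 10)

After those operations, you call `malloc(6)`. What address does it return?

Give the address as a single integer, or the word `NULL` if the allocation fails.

Answer: 13

Derivation:
Op 1: a = malloc(6) -> a = 0; heap: [0-5 ALLOC][6-62 FREE]
Op 2: b = malloc(7) -> b = 6; heap: [0-5 ALLOC][6-12 ALLOC][13-62 FREE]
Op 3: c = malloc(6) -> c = 13; heap: [0-5 ALLOC][6-12 ALLOC][13-18 ALLOC][19-62 FREE]
Op 4: a = realloc(a, 6) -> a = 0; heap: [0-5 ALLOC][6-12 ALLOC][13-18 ALLOC][19-62 FREE]
Op 5: d = malloc(18) -> d = 19; heap: [0-5 ALLOC][6-12 ALLOC][13-18 ALLOC][19-36 ALLOC][37-62 FREE]
Op 6: c = realloc(c, 10) -> c = 37; heap: [0-5 ALLOC][6-12 ALLOC][13-18 FREE][19-36 ALLOC][37-46 ALLOC][47-62 FREE]
malloc(6): first-fit scan over [0-5 ALLOC][6-12 ALLOC][13-18 FREE][19-36 ALLOC][37-46 ALLOC][47-62 FREE] -> 13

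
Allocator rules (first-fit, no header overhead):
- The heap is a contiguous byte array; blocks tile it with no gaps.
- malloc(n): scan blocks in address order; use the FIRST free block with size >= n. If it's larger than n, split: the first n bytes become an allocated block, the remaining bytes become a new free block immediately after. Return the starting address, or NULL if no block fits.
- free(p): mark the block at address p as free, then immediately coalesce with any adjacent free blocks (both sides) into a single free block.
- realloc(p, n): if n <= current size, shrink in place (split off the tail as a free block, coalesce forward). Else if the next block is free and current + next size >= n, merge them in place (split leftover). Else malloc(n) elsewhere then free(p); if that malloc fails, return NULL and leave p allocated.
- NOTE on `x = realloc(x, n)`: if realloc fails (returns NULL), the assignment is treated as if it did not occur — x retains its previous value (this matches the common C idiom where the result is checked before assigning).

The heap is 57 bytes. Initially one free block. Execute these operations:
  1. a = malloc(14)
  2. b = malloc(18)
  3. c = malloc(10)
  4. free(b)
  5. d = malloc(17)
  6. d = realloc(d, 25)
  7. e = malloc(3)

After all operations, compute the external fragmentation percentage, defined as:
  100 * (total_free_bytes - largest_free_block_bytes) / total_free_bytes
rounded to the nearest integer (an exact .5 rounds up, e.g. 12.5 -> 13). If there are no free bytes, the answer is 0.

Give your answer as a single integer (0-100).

Op 1: a = malloc(14) -> a = 0; heap: [0-13 ALLOC][14-56 FREE]
Op 2: b = malloc(18) -> b = 14; heap: [0-13 ALLOC][14-31 ALLOC][32-56 FREE]
Op 3: c = malloc(10) -> c = 32; heap: [0-13 ALLOC][14-31 ALLOC][32-41 ALLOC][42-56 FREE]
Op 4: free(b) -> (freed b); heap: [0-13 ALLOC][14-31 FREE][32-41 ALLOC][42-56 FREE]
Op 5: d = malloc(17) -> d = 14; heap: [0-13 ALLOC][14-30 ALLOC][31-31 FREE][32-41 ALLOC][42-56 FREE]
Op 6: d = realloc(d, 25) -> NULL (d unchanged); heap: [0-13 ALLOC][14-30 ALLOC][31-31 FREE][32-41 ALLOC][42-56 FREE]
Op 7: e = malloc(3) -> e = 42; heap: [0-13 ALLOC][14-30 ALLOC][31-31 FREE][32-41 ALLOC][42-44 ALLOC][45-56 FREE]
Free blocks: [1 12] total_free=13 largest=12 -> 100*(13-12)/13 = 100/13 ≈ 7.692 -> rounds to 8

Answer: 8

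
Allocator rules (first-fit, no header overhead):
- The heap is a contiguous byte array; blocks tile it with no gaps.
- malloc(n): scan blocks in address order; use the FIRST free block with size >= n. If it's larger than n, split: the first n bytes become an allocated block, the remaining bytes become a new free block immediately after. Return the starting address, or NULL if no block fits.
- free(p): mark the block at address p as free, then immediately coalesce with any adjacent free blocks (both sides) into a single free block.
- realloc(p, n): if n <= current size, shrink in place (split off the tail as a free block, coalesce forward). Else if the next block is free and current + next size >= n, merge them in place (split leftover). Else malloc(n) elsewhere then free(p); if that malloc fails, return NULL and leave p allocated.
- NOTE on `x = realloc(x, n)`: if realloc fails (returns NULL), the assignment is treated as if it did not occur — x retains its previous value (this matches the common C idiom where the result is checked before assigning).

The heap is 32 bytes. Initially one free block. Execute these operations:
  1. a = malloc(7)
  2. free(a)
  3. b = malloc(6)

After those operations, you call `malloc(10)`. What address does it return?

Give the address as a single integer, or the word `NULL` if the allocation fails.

Op 1: a = malloc(7) -> a = 0; heap: [0-6 ALLOC][7-31 FREE]
Op 2: free(a) -> (freed a); heap: [0-31 FREE]
Op 3: b = malloc(6) -> b = 0; heap: [0-5 ALLOC][6-31 FREE]
malloc(10): first-fit scan over [0-5 ALLOC][6-31 FREE] -> 6

Answer: 6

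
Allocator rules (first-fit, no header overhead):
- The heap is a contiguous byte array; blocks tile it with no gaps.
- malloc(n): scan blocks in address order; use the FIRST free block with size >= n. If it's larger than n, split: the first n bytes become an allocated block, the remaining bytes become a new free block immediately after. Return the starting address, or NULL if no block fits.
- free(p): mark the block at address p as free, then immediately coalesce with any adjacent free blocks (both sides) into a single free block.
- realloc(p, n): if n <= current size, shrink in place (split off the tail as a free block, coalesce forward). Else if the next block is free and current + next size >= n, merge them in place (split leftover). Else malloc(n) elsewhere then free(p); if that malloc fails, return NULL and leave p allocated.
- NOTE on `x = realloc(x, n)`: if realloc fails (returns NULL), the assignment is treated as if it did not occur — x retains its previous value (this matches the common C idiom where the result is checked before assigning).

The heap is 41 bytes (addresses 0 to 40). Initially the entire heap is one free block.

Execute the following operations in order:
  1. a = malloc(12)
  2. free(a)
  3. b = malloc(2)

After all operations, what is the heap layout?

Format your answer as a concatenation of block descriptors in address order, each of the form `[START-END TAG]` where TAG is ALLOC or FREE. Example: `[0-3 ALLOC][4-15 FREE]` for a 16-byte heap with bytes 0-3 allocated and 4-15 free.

Op 1: a = malloc(12) -> a = 0; heap: [0-11 ALLOC][12-40 FREE]
Op 2: free(a) -> (freed a); heap: [0-40 FREE]
Op 3: b = malloc(2) -> b = 0; heap: [0-1 ALLOC][2-40 FREE]

Answer: [0-1 ALLOC][2-40 FREE]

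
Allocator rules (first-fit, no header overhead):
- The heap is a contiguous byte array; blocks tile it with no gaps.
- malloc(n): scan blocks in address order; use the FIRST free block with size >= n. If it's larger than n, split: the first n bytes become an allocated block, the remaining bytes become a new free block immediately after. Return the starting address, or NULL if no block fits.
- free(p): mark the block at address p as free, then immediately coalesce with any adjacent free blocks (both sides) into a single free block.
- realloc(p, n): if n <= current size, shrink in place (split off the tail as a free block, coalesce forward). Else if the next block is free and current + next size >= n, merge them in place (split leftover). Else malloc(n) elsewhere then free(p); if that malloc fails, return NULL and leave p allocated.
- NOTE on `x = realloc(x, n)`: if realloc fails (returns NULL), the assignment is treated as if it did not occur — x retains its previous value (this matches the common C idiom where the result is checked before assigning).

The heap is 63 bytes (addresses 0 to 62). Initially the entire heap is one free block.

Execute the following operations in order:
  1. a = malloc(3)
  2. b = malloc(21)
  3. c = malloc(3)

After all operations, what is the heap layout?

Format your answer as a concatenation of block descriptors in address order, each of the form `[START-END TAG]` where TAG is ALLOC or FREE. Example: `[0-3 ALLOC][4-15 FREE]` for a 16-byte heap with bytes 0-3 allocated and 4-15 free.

Answer: [0-2 ALLOC][3-23 ALLOC][24-26 ALLOC][27-62 FREE]

Derivation:
Op 1: a = malloc(3) -> a = 0; heap: [0-2 ALLOC][3-62 FREE]
Op 2: b = malloc(21) -> b = 3; heap: [0-2 ALLOC][3-23 ALLOC][24-62 FREE]
Op 3: c = malloc(3) -> c = 24; heap: [0-2 ALLOC][3-23 ALLOC][24-26 ALLOC][27-62 FREE]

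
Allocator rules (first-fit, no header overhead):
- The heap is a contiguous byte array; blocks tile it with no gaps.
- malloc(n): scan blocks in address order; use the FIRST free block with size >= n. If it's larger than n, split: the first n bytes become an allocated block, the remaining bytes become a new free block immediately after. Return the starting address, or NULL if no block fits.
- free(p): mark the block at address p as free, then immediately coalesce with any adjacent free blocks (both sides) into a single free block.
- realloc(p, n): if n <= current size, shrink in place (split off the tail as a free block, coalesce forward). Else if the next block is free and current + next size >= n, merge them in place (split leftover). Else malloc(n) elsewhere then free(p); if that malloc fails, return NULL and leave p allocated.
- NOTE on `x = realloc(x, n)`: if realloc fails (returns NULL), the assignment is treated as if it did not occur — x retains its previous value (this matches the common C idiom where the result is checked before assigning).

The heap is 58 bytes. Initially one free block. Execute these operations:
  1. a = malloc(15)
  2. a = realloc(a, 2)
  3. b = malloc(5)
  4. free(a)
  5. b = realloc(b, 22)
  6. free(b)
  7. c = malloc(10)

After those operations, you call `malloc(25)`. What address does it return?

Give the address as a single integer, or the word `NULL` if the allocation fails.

Answer: 10

Derivation:
Op 1: a = malloc(15) -> a = 0; heap: [0-14 ALLOC][15-57 FREE]
Op 2: a = realloc(a, 2) -> a = 0; heap: [0-1 ALLOC][2-57 FREE]
Op 3: b = malloc(5) -> b = 2; heap: [0-1 ALLOC][2-6 ALLOC][7-57 FREE]
Op 4: free(a) -> (freed a); heap: [0-1 FREE][2-6 ALLOC][7-57 FREE]
Op 5: b = realloc(b, 22) -> b = 2; heap: [0-1 FREE][2-23 ALLOC][24-57 FREE]
Op 6: free(b) -> (freed b); heap: [0-57 FREE]
Op 7: c = malloc(10) -> c = 0; heap: [0-9 ALLOC][10-57 FREE]
malloc(25): first-fit scan over [0-9 ALLOC][10-57 FREE] -> 10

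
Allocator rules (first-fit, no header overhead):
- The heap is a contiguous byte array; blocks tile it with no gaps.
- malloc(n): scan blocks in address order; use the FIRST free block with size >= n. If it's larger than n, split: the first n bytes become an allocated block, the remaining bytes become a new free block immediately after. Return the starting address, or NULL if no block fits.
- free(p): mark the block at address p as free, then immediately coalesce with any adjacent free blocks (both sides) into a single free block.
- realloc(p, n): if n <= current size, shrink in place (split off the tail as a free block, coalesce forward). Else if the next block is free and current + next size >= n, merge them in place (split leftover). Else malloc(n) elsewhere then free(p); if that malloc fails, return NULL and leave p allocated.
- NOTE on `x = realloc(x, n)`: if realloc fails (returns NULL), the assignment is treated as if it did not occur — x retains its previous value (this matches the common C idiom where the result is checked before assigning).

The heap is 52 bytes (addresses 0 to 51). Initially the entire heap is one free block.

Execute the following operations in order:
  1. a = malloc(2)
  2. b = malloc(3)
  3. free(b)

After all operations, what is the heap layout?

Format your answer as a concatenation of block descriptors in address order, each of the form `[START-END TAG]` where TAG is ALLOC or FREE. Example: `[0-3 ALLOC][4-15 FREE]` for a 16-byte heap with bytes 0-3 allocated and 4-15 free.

Answer: [0-1 ALLOC][2-51 FREE]

Derivation:
Op 1: a = malloc(2) -> a = 0; heap: [0-1 ALLOC][2-51 FREE]
Op 2: b = malloc(3) -> b = 2; heap: [0-1 ALLOC][2-4 ALLOC][5-51 FREE]
Op 3: free(b) -> (freed b); heap: [0-1 ALLOC][2-51 FREE]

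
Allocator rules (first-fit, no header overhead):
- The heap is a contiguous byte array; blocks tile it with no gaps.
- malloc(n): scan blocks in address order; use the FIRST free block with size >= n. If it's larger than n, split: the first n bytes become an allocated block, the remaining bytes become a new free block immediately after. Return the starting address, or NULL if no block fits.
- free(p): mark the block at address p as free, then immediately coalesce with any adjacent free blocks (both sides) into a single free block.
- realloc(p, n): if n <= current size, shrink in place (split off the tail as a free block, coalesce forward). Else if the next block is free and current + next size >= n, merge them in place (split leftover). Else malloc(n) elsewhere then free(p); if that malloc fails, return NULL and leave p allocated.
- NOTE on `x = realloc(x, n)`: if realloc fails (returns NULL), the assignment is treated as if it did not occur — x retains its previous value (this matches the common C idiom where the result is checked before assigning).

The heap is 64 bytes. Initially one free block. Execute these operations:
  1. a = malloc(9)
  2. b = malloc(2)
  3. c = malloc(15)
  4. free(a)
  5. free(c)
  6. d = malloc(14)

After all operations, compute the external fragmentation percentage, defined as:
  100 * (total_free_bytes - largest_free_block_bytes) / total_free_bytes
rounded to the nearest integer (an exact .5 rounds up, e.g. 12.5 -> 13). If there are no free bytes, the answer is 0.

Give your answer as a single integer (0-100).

Op 1: a = malloc(9) -> a = 0; heap: [0-8 ALLOC][9-63 FREE]
Op 2: b = malloc(2) -> b = 9; heap: [0-8 ALLOC][9-10 ALLOC][11-63 FREE]
Op 3: c = malloc(15) -> c = 11; heap: [0-8 ALLOC][9-10 ALLOC][11-25 ALLOC][26-63 FREE]
Op 4: free(a) -> (freed a); heap: [0-8 FREE][9-10 ALLOC][11-25 ALLOC][26-63 FREE]
Op 5: free(c) -> (freed c); heap: [0-8 FREE][9-10 ALLOC][11-63 FREE]
Op 6: d = malloc(14) -> d = 11; heap: [0-8 FREE][9-10 ALLOC][11-24 ALLOC][25-63 FREE]
Free blocks: [9 39] total_free=48 largest=39 -> 100*(48-39)/48 = 900/48 = 18.75 -> rounds to 19

Answer: 19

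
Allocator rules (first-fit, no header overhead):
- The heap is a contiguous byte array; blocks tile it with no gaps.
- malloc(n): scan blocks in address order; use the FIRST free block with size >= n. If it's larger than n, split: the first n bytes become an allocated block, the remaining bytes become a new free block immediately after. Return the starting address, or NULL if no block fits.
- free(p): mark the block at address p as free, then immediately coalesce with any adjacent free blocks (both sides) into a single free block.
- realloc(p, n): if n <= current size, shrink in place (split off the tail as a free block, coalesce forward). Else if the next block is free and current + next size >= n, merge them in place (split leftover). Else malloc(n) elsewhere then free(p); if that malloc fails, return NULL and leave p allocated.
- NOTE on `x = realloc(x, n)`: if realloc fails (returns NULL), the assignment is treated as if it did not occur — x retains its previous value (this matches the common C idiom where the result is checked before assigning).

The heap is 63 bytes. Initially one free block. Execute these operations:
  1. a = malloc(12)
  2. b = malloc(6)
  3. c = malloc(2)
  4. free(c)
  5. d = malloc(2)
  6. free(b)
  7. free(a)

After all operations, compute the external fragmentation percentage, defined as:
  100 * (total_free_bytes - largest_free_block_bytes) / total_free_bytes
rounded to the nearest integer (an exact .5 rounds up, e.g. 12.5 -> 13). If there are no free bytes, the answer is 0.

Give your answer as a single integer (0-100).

Answer: 30

Derivation:
Op 1: a = malloc(12) -> a = 0; heap: [0-11 ALLOC][12-62 FREE]
Op 2: b = malloc(6) -> b = 12; heap: [0-11 ALLOC][12-17 ALLOC][18-62 FREE]
Op 3: c = malloc(2) -> c = 18; heap: [0-11 ALLOC][12-17 ALLOC][18-19 ALLOC][20-62 FREE]
Op 4: free(c) -> (freed c); heap: [0-11 ALLOC][12-17 ALLOC][18-62 FREE]
Op 5: d = malloc(2) -> d = 18; heap: [0-11 ALLOC][12-17 ALLOC][18-19 ALLOC][20-62 FREE]
Op 6: free(b) -> (freed b); heap: [0-11 ALLOC][12-17 FREE][18-19 ALLOC][20-62 FREE]
Op 7: free(a) -> (freed a); heap: [0-17 FREE][18-19 ALLOC][20-62 FREE]
Free blocks: [18 43] total_free=61 largest=43 -> 100*(61-43)/61 = 1800/61 ≈ 29.508 -> rounds to 30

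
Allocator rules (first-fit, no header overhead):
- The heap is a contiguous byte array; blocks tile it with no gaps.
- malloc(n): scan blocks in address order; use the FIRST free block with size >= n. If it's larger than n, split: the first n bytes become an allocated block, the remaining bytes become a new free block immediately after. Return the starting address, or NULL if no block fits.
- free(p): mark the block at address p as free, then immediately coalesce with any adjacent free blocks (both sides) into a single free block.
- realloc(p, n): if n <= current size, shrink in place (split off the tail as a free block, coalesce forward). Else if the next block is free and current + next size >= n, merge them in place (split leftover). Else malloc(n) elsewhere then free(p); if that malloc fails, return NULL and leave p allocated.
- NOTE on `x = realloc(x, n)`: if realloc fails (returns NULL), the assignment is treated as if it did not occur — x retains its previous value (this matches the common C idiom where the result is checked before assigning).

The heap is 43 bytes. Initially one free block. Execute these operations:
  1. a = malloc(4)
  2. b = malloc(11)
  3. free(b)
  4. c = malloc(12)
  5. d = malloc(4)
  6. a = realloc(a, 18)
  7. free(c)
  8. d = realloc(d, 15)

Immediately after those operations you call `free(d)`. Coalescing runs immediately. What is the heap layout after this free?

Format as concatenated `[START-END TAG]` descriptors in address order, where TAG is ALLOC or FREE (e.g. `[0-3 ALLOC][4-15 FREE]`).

Op 1: a = malloc(4) -> a = 0; heap: [0-3 ALLOC][4-42 FREE]
Op 2: b = malloc(11) -> b = 4; heap: [0-3 ALLOC][4-14 ALLOC][15-42 FREE]
Op 3: free(b) -> (freed b); heap: [0-3 ALLOC][4-42 FREE]
Op 4: c = malloc(12) -> c = 4; heap: [0-3 ALLOC][4-15 ALLOC][16-42 FREE]
Op 5: d = malloc(4) -> d = 16; heap: [0-3 ALLOC][4-15 ALLOC][16-19 ALLOC][20-42 FREE]
Op 6: a = realloc(a, 18) -> a = 20; heap: [0-3 FREE][4-15 ALLOC][16-19 ALLOC][20-37 ALLOC][38-42 FREE]
Op 7: free(c) -> (freed c); heap: [0-15 FREE][16-19 ALLOC][20-37 ALLOC][38-42 FREE]
Op 8: d = realloc(d, 15) -> d = 0; heap: [0-14 ALLOC][15-19 FREE][20-37 ALLOC][38-42 FREE]
free(d): d = 0 -> block [0-14 ALLOC]; mark free, coalesce with adjacent free neighbors -> [0-19 FREE][20-37 ALLOC][38-42 FREE]

Answer: [0-19 FREE][20-37 ALLOC][38-42 FREE]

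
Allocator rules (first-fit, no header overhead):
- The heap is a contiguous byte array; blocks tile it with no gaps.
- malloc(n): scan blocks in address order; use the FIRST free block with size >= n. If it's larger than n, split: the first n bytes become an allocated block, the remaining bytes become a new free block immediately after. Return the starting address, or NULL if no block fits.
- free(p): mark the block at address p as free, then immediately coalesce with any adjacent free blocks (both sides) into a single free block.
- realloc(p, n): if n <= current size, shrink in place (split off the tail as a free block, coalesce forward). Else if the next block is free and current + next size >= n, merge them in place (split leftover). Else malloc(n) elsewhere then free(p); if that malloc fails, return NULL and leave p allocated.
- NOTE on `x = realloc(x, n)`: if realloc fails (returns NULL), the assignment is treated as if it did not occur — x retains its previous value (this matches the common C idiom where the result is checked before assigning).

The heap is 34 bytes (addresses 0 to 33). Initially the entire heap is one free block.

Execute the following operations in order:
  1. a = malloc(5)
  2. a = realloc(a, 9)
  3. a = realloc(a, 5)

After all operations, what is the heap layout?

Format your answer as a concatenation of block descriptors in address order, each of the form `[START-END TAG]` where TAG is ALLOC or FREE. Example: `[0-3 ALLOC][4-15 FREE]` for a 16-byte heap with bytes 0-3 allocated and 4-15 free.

Op 1: a = malloc(5) -> a = 0; heap: [0-4 ALLOC][5-33 FREE]
Op 2: a = realloc(a, 9) -> a = 0; heap: [0-8 ALLOC][9-33 FREE]
Op 3: a = realloc(a, 5) -> a = 0; heap: [0-4 ALLOC][5-33 FREE]

Answer: [0-4 ALLOC][5-33 FREE]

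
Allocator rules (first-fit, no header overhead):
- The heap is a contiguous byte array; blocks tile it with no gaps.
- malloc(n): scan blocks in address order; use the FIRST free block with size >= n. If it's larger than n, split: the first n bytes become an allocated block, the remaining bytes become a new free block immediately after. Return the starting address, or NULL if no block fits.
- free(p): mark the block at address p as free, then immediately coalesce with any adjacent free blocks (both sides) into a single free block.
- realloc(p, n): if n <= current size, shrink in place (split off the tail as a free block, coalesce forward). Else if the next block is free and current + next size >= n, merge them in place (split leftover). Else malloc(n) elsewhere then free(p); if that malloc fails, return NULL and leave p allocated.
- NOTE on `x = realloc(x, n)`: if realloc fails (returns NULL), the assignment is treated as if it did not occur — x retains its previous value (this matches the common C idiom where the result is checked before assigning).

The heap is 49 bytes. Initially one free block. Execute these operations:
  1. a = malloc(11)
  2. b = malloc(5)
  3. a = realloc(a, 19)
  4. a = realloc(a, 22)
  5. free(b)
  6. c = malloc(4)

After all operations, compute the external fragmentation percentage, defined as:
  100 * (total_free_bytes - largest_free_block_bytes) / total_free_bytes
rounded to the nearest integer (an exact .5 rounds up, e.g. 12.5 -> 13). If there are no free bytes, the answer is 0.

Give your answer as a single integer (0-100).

Op 1: a = malloc(11) -> a = 0; heap: [0-10 ALLOC][11-48 FREE]
Op 2: b = malloc(5) -> b = 11; heap: [0-10 ALLOC][11-15 ALLOC][16-48 FREE]
Op 3: a = realloc(a, 19) -> a = 16; heap: [0-10 FREE][11-15 ALLOC][16-34 ALLOC][35-48 FREE]
Op 4: a = realloc(a, 22) -> a = 16; heap: [0-10 FREE][11-15 ALLOC][16-37 ALLOC][38-48 FREE]
Op 5: free(b) -> (freed b); heap: [0-15 FREE][16-37 ALLOC][38-48 FREE]
Op 6: c = malloc(4) -> c = 0; heap: [0-3 ALLOC][4-15 FREE][16-37 ALLOC][38-48 FREE]
Free blocks: [12 11] total_free=23 largest=12 -> 100*(23-12)/23 = 1100/23 ≈ 47.826 -> rounds to 48

Answer: 48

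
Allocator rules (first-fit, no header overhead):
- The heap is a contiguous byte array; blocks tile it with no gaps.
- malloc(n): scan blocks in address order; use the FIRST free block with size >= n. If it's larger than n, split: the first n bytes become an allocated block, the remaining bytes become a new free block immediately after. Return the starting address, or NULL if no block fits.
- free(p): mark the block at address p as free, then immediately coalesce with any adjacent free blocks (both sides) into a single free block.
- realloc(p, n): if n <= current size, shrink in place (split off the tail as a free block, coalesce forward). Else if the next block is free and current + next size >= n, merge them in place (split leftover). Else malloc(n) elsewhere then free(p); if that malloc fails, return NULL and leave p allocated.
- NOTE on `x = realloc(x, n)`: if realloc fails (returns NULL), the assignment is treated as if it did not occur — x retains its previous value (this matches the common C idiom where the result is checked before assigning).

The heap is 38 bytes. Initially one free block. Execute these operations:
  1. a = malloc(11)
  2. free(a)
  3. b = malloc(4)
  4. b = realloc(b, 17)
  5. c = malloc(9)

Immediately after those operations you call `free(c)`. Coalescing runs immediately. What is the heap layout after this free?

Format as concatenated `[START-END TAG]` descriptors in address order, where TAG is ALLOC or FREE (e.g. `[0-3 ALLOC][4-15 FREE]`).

Op 1: a = malloc(11) -> a = 0; heap: [0-10 ALLOC][11-37 FREE]
Op 2: free(a) -> (freed a); heap: [0-37 FREE]
Op 3: b = malloc(4) -> b = 0; heap: [0-3 ALLOC][4-37 FREE]
Op 4: b = realloc(b, 17) -> b = 0; heap: [0-16 ALLOC][17-37 FREE]
Op 5: c = malloc(9) -> c = 17; heap: [0-16 ALLOC][17-25 ALLOC][26-37 FREE]
free(c): c = 17 -> block [17-25 ALLOC]; mark free, coalesce with adjacent free neighbors -> [0-16 ALLOC][17-37 FREE]

Answer: [0-16 ALLOC][17-37 FREE]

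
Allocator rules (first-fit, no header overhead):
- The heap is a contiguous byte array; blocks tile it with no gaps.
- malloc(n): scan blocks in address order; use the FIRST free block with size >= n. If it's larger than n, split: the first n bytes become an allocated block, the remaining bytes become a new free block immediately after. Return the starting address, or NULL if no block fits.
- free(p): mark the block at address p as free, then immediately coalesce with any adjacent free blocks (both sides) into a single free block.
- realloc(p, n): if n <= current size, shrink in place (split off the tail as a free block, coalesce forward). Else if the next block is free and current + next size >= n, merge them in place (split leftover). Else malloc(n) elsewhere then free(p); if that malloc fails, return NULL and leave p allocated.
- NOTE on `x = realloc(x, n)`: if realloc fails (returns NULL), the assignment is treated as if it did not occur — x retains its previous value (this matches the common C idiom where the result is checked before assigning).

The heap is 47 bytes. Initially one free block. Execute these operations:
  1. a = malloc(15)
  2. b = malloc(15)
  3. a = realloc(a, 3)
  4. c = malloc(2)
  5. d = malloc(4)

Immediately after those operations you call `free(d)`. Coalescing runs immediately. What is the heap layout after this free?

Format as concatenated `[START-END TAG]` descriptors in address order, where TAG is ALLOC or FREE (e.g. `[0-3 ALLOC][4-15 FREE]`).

Op 1: a = malloc(15) -> a = 0; heap: [0-14 ALLOC][15-46 FREE]
Op 2: b = malloc(15) -> b = 15; heap: [0-14 ALLOC][15-29 ALLOC][30-46 FREE]
Op 3: a = realloc(a, 3) -> a = 0; heap: [0-2 ALLOC][3-14 FREE][15-29 ALLOC][30-46 FREE]
Op 4: c = malloc(2) -> c = 3; heap: [0-2 ALLOC][3-4 ALLOC][5-14 FREE][15-29 ALLOC][30-46 FREE]
Op 5: d = malloc(4) -> d = 5; heap: [0-2 ALLOC][3-4 ALLOC][5-8 ALLOC][9-14 FREE][15-29 ALLOC][30-46 FREE]
free(d): d = 5 -> block [5-8 ALLOC]; mark free, coalesce with adjacent free neighbors -> [0-2 ALLOC][3-4 ALLOC][5-14 FREE][15-29 ALLOC][30-46 FREE]

Answer: [0-2 ALLOC][3-4 ALLOC][5-14 FREE][15-29 ALLOC][30-46 FREE]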